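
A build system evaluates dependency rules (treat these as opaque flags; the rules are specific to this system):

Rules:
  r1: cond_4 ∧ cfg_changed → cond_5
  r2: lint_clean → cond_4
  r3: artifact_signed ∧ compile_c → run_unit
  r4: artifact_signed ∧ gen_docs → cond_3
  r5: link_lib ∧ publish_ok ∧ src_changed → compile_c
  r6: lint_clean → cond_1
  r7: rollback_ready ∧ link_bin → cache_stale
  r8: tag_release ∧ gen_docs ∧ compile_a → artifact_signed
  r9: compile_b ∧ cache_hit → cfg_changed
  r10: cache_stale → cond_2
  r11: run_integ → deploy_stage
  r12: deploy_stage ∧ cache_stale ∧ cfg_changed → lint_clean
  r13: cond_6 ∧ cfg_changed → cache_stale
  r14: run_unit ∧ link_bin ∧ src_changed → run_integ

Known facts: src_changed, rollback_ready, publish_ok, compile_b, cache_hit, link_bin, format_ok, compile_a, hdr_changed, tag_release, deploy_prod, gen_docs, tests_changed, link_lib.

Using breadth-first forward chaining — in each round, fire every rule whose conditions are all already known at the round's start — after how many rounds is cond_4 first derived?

6

Round 1: r5 [link_lib ∧ publish_ok ∧ src_changed → compile_c]; r7 [rollback_ready ∧ link_bin → cache_stale]; r8 [tag_release ∧ gen_docs ∧ compile_a → artifact_signed]; r9 [compile_b ∧ cache_hit → cfg_changed]. New: compile_c, cache_stale, artifact_signed, cfg_changed.
Round 2: r3 [artifact_signed ∧ compile_c → run_unit]; r4 [artifact_signed ∧ gen_docs → cond_3]; r10 [cache_stale → cond_2]. New: run_unit, cond_3, cond_2.
Round 3: r14 [run_unit ∧ link_bin ∧ src_changed → run_integ]. New: run_integ.
Round 4: r11 [run_integ → deploy_stage]. New: deploy_stage.
Round 5: r12 [deploy_stage ∧ cache_stale ∧ cfg_changed → lint_clean]. New: lint_clean.
Round 6: r2 [lint_clean → cond_4]; r6 [lint_clean → cond_1]. New: cond_4, cond_1.
cond_4 first appears in round 6.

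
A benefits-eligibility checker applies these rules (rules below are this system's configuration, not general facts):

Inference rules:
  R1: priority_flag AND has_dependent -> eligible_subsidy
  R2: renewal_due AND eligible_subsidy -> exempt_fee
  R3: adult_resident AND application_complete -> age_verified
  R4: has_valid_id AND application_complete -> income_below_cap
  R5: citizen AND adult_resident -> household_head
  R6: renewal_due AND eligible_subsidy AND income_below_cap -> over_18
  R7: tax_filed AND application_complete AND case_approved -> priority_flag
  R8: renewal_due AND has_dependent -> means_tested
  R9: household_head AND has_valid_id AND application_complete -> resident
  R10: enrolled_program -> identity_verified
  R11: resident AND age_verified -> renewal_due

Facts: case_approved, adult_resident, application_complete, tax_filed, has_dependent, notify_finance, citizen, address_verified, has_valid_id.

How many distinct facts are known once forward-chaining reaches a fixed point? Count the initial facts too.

19

[1] R3 [adult_resident AND application_complete -> age_verified]; R4 [has_valid_id AND application_complete -> income_below_cap]; R5 [citizen AND adult_resident -> household_head]; R7 [tax_filed AND application_complete AND case_approved -> priority_flag]. ⇒ new: age_verified, income_below_cap, household_head, priority_flag.
[2] R1 [priority_flag AND has_dependent -> eligible_subsidy]; R9 [household_head AND has_valid_id AND application_complete -> resident]. ⇒ new: eligible_subsidy, resident.
[3] R11 [resident AND age_verified -> renewal_due]. ⇒ new: renewal_due.
[4] R2 [renewal_due AND eligible_subsidy -> exempt_fee]; R6 [renewal_due AND eligible_subsidy AND income_below_cap -> over_18]; R8 [renewal_due AND has_dependent -> means_tested]. ⇒ new: exempt_fee, over_18, means_tested.
Closure: {address_verified, adult_resident, age_verified, application_complete, case_approved, citizen, eligible_subsidy, exempt_fee, has_dependent, has_valid_id, household_head, income_below_cap, means_tested, notify_finance, over_18, priority_flag, renewal_due, resident, tax_filed} — 19 facts.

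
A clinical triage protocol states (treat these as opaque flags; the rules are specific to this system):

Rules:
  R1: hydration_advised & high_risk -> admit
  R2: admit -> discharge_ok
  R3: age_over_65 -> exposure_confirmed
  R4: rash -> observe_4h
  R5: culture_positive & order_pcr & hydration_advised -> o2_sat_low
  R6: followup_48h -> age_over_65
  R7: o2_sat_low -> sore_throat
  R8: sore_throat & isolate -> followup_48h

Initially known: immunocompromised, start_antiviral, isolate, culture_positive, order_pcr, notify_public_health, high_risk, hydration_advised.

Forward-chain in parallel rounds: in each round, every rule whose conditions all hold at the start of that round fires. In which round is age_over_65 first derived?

4

Round 1 — R1, R5, derive admit, o2_sat_low.
Round 2 — R2, R7, derive discharge_ok, sore_throat.
Round 3 — R8, derive followup_48h.
Round 4 — R6, derive age_over_65.
age_over_65 first appears in round 4.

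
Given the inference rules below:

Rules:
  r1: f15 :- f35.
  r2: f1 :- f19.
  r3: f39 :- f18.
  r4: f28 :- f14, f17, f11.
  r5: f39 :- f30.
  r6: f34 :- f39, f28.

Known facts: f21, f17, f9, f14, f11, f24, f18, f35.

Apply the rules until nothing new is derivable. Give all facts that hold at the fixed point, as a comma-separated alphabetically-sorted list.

Round 1: r1 [f15 :- f35.]; r3 [f39 :- f18.]; r4 [f28 :- f14, f17, f11.]. Adds f15, f39, f28.
Round 2: r6 [f34 :- f39, f28.]. Adds f34.

f11, f14, f15, f17, f18, f21, f24, f28, f34, f35, f39, f9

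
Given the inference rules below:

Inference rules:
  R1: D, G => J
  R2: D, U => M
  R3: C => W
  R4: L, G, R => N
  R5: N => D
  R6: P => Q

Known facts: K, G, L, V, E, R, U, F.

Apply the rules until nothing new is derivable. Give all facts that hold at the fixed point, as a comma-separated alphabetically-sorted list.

Round 1: R4 [L, G, R => N]. New: N.
Round 2: R5 [N => D]. New: D.
Round 3: R1 [D, G => J]; R2 [D, U => M]. New: J, M.

D, E, F, G, J, K, L, M, N, R, U, V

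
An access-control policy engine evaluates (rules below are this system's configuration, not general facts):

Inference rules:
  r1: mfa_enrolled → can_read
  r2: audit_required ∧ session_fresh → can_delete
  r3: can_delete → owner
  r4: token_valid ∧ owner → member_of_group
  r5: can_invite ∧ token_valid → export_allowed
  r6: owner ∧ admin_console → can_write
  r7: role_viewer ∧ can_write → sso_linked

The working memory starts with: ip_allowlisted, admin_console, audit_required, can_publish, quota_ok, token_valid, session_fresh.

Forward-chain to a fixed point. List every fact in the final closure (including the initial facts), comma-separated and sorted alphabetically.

[1] r2 [audit_required ∧ session_fresh → can_delete]. ⇒ new: can_delete.
[2] r3 [can_delete → owner]. ⇒ new: owner.
[3] r4 [token_valid ∧ owner → member_of_group]; r6 [owner ∧ admin_console → can_write]. ⇒ new: member_of_group, can_write.

admin_console, audit_required, can_delete, can_publish, can_write, ip_allowlisted, member_of_group, owner, quota_ok, session_fresh, token_valid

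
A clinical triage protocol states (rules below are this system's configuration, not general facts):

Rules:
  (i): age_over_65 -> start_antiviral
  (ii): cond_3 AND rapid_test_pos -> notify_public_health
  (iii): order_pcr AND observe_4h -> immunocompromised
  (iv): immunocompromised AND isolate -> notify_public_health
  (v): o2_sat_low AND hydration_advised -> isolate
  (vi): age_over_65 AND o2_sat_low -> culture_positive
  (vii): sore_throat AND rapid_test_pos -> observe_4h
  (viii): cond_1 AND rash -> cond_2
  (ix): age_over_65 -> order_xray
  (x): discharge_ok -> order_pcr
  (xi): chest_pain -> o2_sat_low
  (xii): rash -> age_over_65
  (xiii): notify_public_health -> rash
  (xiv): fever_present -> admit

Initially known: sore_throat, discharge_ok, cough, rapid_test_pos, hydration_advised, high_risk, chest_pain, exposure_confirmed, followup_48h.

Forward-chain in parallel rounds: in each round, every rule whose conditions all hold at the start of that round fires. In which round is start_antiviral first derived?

Round 1 fires (vii), (x), (xi), giving observe_4h, order_pcr, o2_sat_low.
Round 2 fires (iii), (v), giving immunocompromised, isolate.
Round 3 fires (iv), giving notify_public_health.
Round 4 fires (xiii), giving rash.
Round 5 fires (xii), giving age_over_65.
Round 6 fires (i), (vi), (ix), giving start_antiviral, culture_positive, order_xray.
start_antiviral first appears in round 6.

6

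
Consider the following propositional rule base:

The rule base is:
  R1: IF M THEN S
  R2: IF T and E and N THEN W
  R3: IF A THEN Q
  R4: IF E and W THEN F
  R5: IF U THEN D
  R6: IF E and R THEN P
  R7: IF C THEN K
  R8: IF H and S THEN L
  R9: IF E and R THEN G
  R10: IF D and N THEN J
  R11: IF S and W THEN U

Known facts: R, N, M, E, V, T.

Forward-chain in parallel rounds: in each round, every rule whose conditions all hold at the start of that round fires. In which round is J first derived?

Round 1 fires R1, R2, R6, R9, giving S, W, P, G.
Round 2 fires R4, R11, giving F, U.
Round 3 fires R5, giving D.
Round 4 fires R10, giving J.
J first appears in round 4.

4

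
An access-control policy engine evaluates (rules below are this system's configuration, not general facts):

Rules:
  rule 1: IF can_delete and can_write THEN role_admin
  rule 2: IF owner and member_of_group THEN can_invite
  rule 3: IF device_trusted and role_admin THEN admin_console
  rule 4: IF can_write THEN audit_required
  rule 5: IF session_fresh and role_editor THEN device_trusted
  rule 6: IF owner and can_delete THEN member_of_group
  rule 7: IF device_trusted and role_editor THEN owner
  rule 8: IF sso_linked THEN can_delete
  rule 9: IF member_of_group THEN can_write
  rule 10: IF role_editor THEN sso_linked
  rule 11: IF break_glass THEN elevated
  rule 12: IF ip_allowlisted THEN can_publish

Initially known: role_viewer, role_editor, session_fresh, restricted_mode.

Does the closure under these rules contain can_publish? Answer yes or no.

no

Round 1 fires rule 5, rule 10, giving device_trusted, sso_linked.
Round 2 fires rule 7, rule 8, giving owner, can_delete.
Round 3 fires rule 6, giving member_of_group.
Round 4 fires rule 2, rule 9, giving can_invite, can_write.
Round 5 fires rule 1, rule 4, giving role_admin, audit_required.
Round 6 fires rule 3, giving admin_console.
Fixed point reached. can_publish is concluded only by rule 12; rule 12 needs ip_allowlisted (never derived).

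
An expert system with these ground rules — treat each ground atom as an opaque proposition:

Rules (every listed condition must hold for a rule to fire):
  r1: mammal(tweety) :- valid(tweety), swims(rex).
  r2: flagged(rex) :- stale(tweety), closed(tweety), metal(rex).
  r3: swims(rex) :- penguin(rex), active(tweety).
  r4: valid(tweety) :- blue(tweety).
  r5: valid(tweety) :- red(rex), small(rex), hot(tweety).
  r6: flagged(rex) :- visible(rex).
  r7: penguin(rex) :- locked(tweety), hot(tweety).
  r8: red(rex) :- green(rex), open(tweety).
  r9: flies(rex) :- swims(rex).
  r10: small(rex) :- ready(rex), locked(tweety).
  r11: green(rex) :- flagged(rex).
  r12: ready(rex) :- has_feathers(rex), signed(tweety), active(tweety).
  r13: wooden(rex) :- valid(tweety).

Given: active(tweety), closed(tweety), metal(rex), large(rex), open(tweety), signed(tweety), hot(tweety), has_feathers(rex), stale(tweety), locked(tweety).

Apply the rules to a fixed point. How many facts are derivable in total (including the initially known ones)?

21

[1] r2 [flagged(rex) :- stale(tweety), closed(tweety), metal(rex).]; r7 [penguin(rex) :- locked(tweety), hot(tweety).]; r12 [ready(rex) :- has_feathers(rex), signed(tweety), active(tweety).]. ⇒ new: flagged(rex), penguin(rex), ready(rex).
[2] r3 [swims(rex) :- penguin(rex), active(tweety).]; r10 [small(rex) :- ready(rex), locked(tweety).]; r11 [green(rex) :- flagged(rex).]. ⇒ new: swims(rex), small(rex), green(rex).
[3] r8 [red(rex) :- green(rex), open(tweety).]; r9 [flies(rex) :- swims(rex).]. ⇒ new: red(rex), flies(rex).
[4] r5 [valid(tweety) :- red(rex), small(rex), hot(tweety).]. ⇒ new: valid(tweety).
[5] r1 [mammal(tweety) :- valid(tweety), swims(rex).]; r13 [wooden(rex) :- valid(tweety).]. ⇒ new: mammal(tweety), wooden(rex).
Closure: {active(tweety), closed(tweety), flagged(rex), flies(rex), green(rex), has_feathers(rex), hot(tweety), large(rex), locked(tweety), mammal(tweety), metal(rex), open(tweety), penguin(rex), ready(rex), red(rex), signed(tweety), small(rex), stale(tweety), swims(rex), valid(tweety), wooden(rex)} — 21 facts.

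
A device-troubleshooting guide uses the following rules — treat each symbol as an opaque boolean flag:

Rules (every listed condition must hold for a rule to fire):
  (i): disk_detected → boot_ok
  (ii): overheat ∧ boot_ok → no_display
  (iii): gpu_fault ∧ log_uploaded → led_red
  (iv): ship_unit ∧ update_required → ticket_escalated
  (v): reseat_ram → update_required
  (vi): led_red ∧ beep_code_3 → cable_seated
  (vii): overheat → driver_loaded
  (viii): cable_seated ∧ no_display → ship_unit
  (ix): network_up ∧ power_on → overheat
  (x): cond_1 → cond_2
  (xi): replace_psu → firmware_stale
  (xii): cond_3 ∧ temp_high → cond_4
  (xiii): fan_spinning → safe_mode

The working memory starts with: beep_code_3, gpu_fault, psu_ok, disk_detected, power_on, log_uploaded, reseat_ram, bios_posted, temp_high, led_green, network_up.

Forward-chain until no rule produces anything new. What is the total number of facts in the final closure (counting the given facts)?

20

Round 1: (i) [disk_detected → boot_ok]; (iii) [gpu_fault ∧ log_uploaded → led_red]; (v) [reseat_ram → update_required]; (ix) [network_up ∧ power_on → overheat]. New: boot_ok, led_red, update_required, overheat.
Round 2: (ii) [overheat ∧ boot_ok → no_display]; (vi) [led_red ∧ beep_code_3 → cable_seated]; (vii) [overheat → driver_loaded]. New: no_display, cable_seated, driver_loaded.
Round 3: (viii) [cable_seated ∧ no_display → ship_unit]. New: ship_unit.
Round 4: (iv) [ship_unit ∧ update_required → ticket_escalated]. New: ticket_escalated.
Closure: {beep_code_3, bios_posted, boot_ok, cable_seated, disk_detected, driver_loaded, gpu_fault, led_green, led_red, log_uploaded, network_up, no_display, overheat, power_on, psu_ok, reseat_ram, ship_unit, temp_high, ticket_escalated, update_required} — 20 facts.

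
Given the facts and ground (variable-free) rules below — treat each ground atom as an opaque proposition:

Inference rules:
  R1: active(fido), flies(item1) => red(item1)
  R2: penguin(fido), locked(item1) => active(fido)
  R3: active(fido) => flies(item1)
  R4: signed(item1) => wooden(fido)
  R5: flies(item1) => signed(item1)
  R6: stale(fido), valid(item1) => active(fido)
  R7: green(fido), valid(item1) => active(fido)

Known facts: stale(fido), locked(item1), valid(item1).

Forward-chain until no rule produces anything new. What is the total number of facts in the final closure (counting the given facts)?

Round 1 fires R6, giving active(fido).
Round 2 fires R3, giving flies(item1).
Round 3 fires R1, R5, giving red(item1), signed(item1).
Round 4 fires R4, giving wooden(fido).
Closure: {active(fido), flies(item1), locked(item1), red(item1), signed(item1), stale(fido), valid(item1), wooden(fido)} — 8 facts.

8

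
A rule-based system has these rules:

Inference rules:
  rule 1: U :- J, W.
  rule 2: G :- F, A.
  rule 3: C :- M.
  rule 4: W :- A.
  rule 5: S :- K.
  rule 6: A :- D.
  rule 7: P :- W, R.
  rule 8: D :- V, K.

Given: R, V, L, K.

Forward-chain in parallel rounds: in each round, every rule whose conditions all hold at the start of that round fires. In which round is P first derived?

4

Round 1 fires rule 5, rule 8, giving S, D.
Round 2 fires rule 6, giving A.
Round 3 fires rule 4, giving W.
Round 4 fires rule 7, giving P.
P first appears in round 4.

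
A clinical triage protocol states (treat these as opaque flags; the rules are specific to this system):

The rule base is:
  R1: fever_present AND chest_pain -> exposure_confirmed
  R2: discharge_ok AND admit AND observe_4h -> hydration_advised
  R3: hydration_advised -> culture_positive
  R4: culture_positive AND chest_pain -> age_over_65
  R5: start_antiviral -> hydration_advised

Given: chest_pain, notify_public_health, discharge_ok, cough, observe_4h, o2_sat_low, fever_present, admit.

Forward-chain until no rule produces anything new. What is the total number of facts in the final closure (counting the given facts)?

Round 1 — R1, R2, derive exposure_confirmed, hydration_advised.
Round 2 — R3, derive culture_positive.
Round 3 — R4, derive age_over_65.
Closure: {admit, age_over_65, chest_pain, cough, culture_positive, discharge_ok, exposure_confirmed, fever_present, hydration_advised, notify_public_health, o2_sat_low, observe_4h} — 12 facts.

12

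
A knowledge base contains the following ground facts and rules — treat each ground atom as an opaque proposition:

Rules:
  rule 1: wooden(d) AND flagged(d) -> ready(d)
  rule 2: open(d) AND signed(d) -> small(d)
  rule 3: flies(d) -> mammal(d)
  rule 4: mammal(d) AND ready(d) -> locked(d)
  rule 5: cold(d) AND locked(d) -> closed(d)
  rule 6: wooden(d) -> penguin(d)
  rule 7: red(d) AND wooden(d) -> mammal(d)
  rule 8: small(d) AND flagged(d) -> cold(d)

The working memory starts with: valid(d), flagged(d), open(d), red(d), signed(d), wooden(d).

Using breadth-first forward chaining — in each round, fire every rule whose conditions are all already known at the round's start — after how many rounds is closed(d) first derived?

Round 1 — rule 1, rule 2, rule 6, rule 7, derive ready(d), small(d), penguin(d), mammal(d).
Round 2 — rule 4, rule 8, derive locked(d), cold(d).
Round 3 — rule 5, derive closed(d).
closed(d) first appears in round 3.

3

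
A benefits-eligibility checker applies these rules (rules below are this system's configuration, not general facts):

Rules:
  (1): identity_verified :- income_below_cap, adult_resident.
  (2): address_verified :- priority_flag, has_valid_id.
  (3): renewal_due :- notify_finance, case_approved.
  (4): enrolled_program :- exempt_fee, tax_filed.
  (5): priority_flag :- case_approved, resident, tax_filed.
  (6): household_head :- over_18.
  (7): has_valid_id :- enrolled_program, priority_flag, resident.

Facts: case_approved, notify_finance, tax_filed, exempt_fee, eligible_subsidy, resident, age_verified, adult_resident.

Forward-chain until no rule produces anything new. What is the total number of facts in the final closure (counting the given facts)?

13

Round 1: (3) [renewal_due :- notify_finance, case_approved.]; (4) [enrolled_program :- exempt_fee, tax_filed.]; (5) [priority_flag :- case_approved, resident, tax_filed.]. Adds renewal_due, enrolled_program, priority_flag.
Round 2: (7) [has_valid_id :- enrolled_program, priority_flag, resident.]. Adds has_valid_id.
Round 3: (2) [address_verified :- priority_flag, has_valid_id.]. Adds address_verified.
Closure: {address_verified, adult_resident, age_verified, case_approved, eligible_subsidy, enrolled_program, exempt_fee, has_valid_id, notify_finance, priority_flag, renewal_due, resident, tax_filed} — 13 facts.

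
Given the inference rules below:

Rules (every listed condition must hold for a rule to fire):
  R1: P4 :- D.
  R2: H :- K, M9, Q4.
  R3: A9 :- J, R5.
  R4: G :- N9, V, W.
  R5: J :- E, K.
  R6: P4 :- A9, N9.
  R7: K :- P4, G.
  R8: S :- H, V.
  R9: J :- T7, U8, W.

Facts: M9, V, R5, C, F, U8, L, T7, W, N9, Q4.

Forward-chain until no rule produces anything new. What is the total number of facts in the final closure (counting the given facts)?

18

Round 1 — R4, R9, derive G, J.
Round 2 — R3, derive A9.
Round 3 — R6, derive P4.
Round 4 — R7, derive K.
Round 5 — R2, derive H.
Round 6 — R8, derive S.
Closure: {A9, C, F, G, H, J, K, L, M9, N9, P4, Q4, R5, S, T7, U8, V, W} — 18 facts.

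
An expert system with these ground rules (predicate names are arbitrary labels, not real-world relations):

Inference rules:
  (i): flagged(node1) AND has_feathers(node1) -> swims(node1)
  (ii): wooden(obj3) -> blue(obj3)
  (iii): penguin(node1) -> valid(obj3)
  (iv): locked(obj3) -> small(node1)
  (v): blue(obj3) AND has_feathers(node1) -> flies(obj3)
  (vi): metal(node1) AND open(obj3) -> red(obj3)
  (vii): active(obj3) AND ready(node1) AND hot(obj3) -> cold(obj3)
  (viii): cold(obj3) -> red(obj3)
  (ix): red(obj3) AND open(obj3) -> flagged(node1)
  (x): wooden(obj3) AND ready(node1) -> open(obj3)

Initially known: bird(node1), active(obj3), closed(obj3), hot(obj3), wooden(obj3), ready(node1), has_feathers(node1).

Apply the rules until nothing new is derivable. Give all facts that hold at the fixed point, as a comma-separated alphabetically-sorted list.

active(obj3), bird(node1), blue(obj3), closed(obj3), cold(obj3), flagged(node1), flies(obj3), has_feathers(node1), hot(obj3), open(obj3), ready(node1), red(obj3), swims(node1), wooden(obj3)

[1] (ii) [wooden(obj3) -> blue(obj3)]; (vii) [active(obj3) AND ready(node1) AND hot(obj3) -> cold(obj3)]; (x) [wooden(obj3) AND ready(node1) -> open(obj3)]. ⇒ new: blue(obj3), cold(obj3), open(obj3).
[2] (v) [blue(obj3) AND has_feathers(node1) -> flies(obj3)]; (viii) [cold(obj3) -> red(obj3)]. ⇒ new: flies(obj3), red(obj3).
[3] (ix) [red(obj3) AND open(obj3) -> flagged(node1)]. ⇒ new: flagged(node1).
[4] (i) [flagged(node1) AND has_feathers(node1) -> swims(node1)]. ⇒ new: swims(node1).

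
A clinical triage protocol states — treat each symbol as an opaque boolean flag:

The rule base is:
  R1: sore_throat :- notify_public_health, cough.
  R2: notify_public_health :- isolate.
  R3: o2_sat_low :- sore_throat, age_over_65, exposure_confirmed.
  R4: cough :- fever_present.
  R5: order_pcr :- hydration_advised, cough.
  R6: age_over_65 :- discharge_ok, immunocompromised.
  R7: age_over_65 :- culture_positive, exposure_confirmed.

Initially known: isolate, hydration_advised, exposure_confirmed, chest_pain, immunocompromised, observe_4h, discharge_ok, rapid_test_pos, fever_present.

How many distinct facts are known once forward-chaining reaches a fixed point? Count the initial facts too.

15

Round 1 fires R2, R4, R6, giving notify_public_health, cough, age_over_65.
Round 2 fires R1, R5, giving sore_throat, order_pcr.
Round 3 fires R3, giving o2_sat_low.
Closure: {age_over_65, chest_pain, cough, discharge_ok, exposure_confirmed, fever_present, hydration_advised, immunocompromised, isolate, notify_public_health, o2_sat_low, observe_4h, order_pcr, rapid_test_pos, sore_throat} — 15 facts.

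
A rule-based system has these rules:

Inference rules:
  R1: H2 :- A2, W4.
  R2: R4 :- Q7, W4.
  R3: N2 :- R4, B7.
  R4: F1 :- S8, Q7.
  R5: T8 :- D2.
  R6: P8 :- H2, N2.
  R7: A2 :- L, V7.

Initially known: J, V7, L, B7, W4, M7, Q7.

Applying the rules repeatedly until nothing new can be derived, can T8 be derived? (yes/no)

Round 1: R2 [R4 :- Q7, W4.]; R7 [A2 :- L, V7.]. Adds R4, A2.
Round 2: R1 [H2 :- A2, W4.]; R3 [N2 :- R4, B7.]. Adds H2, N2.
Round 3: R6 [P8 :- H2, N2.]. Adds P8.
Fixed point reached. T8 is concluded only by R5; R5 needs D2 (never derived).

no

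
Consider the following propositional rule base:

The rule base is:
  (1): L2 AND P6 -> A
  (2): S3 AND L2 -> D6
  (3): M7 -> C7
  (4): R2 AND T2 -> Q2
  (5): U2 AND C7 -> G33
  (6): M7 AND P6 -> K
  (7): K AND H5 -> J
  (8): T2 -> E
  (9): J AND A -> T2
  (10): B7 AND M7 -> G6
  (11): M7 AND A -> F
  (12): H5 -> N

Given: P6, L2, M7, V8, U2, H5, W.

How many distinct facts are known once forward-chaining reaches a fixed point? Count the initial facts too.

[1] (1) [L2 AND P6 -> A]; (3) [M7 -> C7]; (6) [M7 AND P6 -> K]; (12) [H5 -> N]. ⇒ new: A, C7, K, N.
[2] (5) [U2 AND C7 -> G33]; (7) [K AND H5 -> J]; (11) [M7 AND A -> F]. ⇒ new: G33, J, F.
[3] (9) [J AND A -> T2]. ⇒ new: T2.
[4] (8) [T2 -> E]. ⇒ new: E.
Closure: {A, C7, E, F, G33, H5, J, K, L2, M7, N, P6, T2, U2, V8, W} — 16 facts.

16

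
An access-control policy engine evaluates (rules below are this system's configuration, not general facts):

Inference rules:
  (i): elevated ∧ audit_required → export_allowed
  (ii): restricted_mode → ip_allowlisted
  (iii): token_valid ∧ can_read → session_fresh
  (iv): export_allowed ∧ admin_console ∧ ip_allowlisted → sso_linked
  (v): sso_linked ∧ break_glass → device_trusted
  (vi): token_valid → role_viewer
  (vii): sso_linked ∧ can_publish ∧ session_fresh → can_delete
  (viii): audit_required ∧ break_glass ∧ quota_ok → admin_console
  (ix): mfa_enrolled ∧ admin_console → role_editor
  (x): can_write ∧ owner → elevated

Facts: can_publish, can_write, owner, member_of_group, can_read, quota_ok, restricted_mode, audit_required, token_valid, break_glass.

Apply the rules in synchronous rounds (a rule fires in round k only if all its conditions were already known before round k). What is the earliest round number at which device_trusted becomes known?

4

[1] (ii) [restricted_mode → ip_allowlisted]; (iii) [token_valid ∧ can_read → session_fresh]; (vi) [token_valid → role_viewer]; (viii) [audit_required ∧ break_glass ∧ quota_ok → admin_console]; (x) [can_write ∧ owner → elevated]. ⇒ new: ip_allowlisted, session_fresh, role_viewer, admin_console, elevated.
[2] (i) [elevated ∧ audit_required → export_allowed]. ⇒ new: export_allowed.
[3] (iv) [export_allowed ∧ admin_console ∧ ip_allowlisted → sso_linked]. ⇒ new: sso_linked.
[4] (v) [sso_linked ∧ break_glass → device_trusted]; (vii) [sso_linked ∧ can_publish ∧ session_fresh → can_delete]. ⇒ new: device_trusted, can_delete.
device_trusted first appears in round 4.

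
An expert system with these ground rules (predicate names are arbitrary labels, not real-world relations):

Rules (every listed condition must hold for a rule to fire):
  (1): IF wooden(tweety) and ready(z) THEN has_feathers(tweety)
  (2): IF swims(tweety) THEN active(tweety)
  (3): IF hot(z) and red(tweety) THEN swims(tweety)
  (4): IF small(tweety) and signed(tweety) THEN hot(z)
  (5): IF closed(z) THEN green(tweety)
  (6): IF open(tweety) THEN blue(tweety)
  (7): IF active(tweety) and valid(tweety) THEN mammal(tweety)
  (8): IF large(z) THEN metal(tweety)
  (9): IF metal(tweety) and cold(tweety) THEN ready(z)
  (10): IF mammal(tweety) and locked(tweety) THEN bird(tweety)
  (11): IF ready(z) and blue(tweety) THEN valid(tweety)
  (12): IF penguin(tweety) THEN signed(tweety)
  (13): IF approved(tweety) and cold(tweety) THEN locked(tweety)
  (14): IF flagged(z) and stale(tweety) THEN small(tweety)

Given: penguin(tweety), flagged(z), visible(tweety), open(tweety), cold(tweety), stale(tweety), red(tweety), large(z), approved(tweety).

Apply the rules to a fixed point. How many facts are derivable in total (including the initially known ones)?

21

Round 1: (6) [IF open(tweety) THEN blue(tweety)]; (8) [IF large(z) THEN metal(tweety)]; (12) [IF penguin(tweety) THEN signed(tweety)]; (13) [IF approved(tweety) and cold(tweety) THEN locked(tweety)]; (14) [IF flagged(z) and stale(tweety) THEN small(tweety)]. Adds blue(tweety), metal(tweety), signed(tweety), locked(tweety), small(tweety).
Round 2: (4) [IF small(tweety) and signed(tweety) THEN hot(z)]; (9) [IF metal(tweety) and cold(tweety) THEN ready(z)]. Adds hot(z), ready(z).
Round 3: (3) [IF hot(z) and red(tweety) THEN swims(tweety)]; (11) [IF ready(z) and blue(tweety) THEN valid(tweety)]. Adds swims(tweety), valid(tweety).
Round 4: (2) [IF swims(tweety) THEN active(tweety)]. Adds active(tweety).
Round 5: (7) [IF active(tweety) and valid(tweety) THEN mammal(tweety)]. Adds mammal(tweety).
Round 6: (10) [IF mammal(tweety) and locked(tweety) THEN bird(tweety)]. Adds bird(tweety).
Closure: {active(tweety), approved(tweety), bird(tweety), blue(tweety), cold(tweety), flagged(z), hot(z), large(z), locked(tweety), mammal(tweety), metal(tweety), open(tweety), penguin(tweety), ready(z), red(tweety), signed(tweety), small(tweety), stale(tweety), swims(tweety), valid(tweety), visible(tweety)} — 21 facts.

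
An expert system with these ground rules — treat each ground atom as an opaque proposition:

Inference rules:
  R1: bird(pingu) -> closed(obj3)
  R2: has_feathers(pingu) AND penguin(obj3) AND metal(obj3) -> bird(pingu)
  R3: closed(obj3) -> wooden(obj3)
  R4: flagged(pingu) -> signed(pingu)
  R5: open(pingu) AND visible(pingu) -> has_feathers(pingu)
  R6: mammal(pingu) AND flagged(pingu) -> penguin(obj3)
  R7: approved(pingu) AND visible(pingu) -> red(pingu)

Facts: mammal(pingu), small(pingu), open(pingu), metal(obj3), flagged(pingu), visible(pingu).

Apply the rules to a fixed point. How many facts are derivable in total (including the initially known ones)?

Round 1: R4 [flagged(pingu) -> signed(pingu)]; R5 [open(pingu) AND visible(pingu) -> has_feathers(pingu)]; R6 [mammal(pingu) AND flagged(pingu) -> penguin(obj3)]. Adds signed(pingu), has_feathers(pingu), penguin(obj3).
Round 2: R2 [has_feathers(pingu) AND penguin(obj3) AND metal(obj3) -> bird(pingu)]. Adds bird(pingu).
Round 3: R1 [bird(pingu) -> closed(obj3)]. Adds closed(obj3).
Round 4: R3 [closed(obj3) -> wooden(obj3)]. Adds wooden(obj3).
Closure: {bird(pingu), closed(obj3), flagged(pingu), has_feathers(pingu), mammal(pingu), metal(obj3), open(pingu), penguin(obj3), signed(pingu), small(pingu), visible(pingu), wooden(obj3)} — 12 facts.

12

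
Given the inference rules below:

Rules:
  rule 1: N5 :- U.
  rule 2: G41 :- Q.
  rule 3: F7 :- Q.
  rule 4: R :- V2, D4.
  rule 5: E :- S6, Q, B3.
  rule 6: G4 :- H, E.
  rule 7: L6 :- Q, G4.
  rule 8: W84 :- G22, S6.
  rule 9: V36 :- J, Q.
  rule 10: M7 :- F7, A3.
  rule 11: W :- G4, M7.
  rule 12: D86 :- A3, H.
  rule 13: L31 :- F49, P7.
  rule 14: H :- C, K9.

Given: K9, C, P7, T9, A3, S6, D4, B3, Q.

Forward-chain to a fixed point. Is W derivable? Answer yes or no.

yes

Round 1: rule 2 [G41 :- Q.]; rule 3 [F7 :- Q.]; rule 5 [E :- S6, Q, B3.]; rule 14 [H :- C, K9.]. Adds G41, F7, E, H.
Round 2: rule 6 [G4 :- H, E.]; rule 10 [M7 :- F7, A3.]; rule 12 [D86 :- A3, H.]. Adds G4, M7, D86.
Round 3: rule 7 [L6 :- Q, G4.]; rule 11 [W :- G4, M7.]. Adds L6, W.
W appears in round 3, so it is derivable.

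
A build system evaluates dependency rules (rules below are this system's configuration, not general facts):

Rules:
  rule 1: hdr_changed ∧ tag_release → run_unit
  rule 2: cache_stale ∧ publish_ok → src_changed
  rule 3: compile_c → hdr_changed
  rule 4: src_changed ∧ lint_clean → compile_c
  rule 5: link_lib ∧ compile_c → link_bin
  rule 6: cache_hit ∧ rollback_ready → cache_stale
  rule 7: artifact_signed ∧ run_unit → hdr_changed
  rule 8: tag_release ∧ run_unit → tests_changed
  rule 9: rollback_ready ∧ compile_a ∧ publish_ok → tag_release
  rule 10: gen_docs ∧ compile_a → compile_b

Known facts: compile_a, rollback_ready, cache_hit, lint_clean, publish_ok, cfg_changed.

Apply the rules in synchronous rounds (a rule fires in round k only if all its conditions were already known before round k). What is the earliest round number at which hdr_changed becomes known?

4

Round 1 — rule 6, rule 9, derive cache_stale, tag_release.
Round 2 — rule 2, derive src_changed.
Round 3 — rule 4, derive compile_c.
Round 4 — rule 3, derive hdr_changed.
hdr_changed first appears in round 4.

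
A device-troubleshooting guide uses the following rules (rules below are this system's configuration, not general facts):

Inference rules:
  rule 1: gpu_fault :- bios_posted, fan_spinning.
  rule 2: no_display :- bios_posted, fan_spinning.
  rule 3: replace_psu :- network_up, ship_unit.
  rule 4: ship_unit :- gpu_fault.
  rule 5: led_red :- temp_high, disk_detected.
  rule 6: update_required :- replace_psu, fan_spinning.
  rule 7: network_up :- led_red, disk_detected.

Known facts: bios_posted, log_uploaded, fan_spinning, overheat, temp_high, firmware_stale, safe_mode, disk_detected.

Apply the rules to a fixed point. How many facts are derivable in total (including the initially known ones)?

Round 1: rule 1 [gpu_fault :- bios_posted, fan_spinning.]; rule 2 [no_display :- bios_posted, fan_spinning.]; rule 5 [led_red :- temp_high, disk_detected.]. Adds gpu_fault, no_display, led_red.
Round 2: rule 4 [ship_unit :- gpu_fault.]; rule 7 [network_up :- led_red, disk_detected.]. Adds ship_unit, network_up.
Round 3: rule 3 [replace_psu :- network_up, ship_unit.]. Adds replace_psu.
Round 4: rule 6 [update_required :- replace_psu, fan_spinning.]. Adds update_required.
Closure: {bios_posted, disk_detected, fan_spinning, firmware_stale, gpu_fault, led_red, log_uploaded, network_up, no_display, overheat, replace_psu, safe_mode, ship_unit, temp_high, update_required} — 15 facts.

15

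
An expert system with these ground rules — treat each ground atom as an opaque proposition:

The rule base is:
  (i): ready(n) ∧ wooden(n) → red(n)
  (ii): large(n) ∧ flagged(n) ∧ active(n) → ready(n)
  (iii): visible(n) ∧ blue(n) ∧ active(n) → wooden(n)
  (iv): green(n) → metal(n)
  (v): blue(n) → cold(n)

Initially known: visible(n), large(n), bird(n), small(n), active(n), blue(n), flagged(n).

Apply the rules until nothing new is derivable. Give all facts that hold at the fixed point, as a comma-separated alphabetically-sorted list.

Round 1: (ii) [large(n) ∧ flagged(n) ∧ active(n) → ready(n)]; (iii) [visible(n) ∧ blue(n) ∧ active(n) → wooden(n)]; (v) [blue(n) → cold(n)]. New: ready(n), wooden(n), cold(n).
Round 2: (i) [ready(n) ∧ wooden(n) → red(n)]. New: red(n).

active(n), bird(n), blue(n), cold(n), flagged(n), large(n), ready(n), red(n), small(n), visible(n), wooden(n)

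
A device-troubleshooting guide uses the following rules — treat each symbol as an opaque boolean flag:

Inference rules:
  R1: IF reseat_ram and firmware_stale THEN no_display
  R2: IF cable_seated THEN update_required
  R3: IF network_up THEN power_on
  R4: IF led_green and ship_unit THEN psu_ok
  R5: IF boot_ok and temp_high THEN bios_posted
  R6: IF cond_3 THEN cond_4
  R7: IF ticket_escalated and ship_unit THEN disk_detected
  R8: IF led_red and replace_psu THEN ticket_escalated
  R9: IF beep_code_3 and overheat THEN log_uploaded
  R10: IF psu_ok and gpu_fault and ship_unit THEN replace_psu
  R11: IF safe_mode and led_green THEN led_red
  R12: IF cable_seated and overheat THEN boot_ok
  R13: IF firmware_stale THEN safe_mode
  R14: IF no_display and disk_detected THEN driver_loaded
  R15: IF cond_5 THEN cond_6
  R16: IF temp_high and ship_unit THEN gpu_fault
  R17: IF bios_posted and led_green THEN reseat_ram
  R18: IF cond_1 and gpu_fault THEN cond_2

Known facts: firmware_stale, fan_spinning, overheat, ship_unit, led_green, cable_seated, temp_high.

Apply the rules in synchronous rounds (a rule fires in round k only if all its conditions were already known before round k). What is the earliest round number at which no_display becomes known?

Round 1: R2 [IF cable_seated THEN update_required]; R4 [IF led_green and ship_unit THEN psu_ok]; R12 [IF cable_seated and overheat THEN boot_ok]; R13 [IF firmware_stale THEN safe_mode]; R16 [IF temp_high and ship_unit THEN gpu_fault]. Adds update_required, psu_ok, boot_ok, safe_mode, gpu_fault.
Round 2: R5 [IF boot_ok and temp_high THEN bios_posted]; R10 [IF psu_ok and gpu_fault and ship_unit THEN replace_psu]; R11 [IF safe_mode and led_green THEN led_red]. Adds bios_posted, replace_psu, led_red.
Round 3: R8 [IF led_red and replace_psu THEN ticket_escalated]; R17 [IF bios_posted and led_green THEN reseat_ram]. Adds ticket_escalated, reseat_ram.
Round 4: R1 [IF reseat_ram and firmware_stale THEN no_display]; R7 [IF ticket_escalated and ship_unit THEN disk_detected]. Adds no_display, disk_detected.
no_display first appears in round 4.

4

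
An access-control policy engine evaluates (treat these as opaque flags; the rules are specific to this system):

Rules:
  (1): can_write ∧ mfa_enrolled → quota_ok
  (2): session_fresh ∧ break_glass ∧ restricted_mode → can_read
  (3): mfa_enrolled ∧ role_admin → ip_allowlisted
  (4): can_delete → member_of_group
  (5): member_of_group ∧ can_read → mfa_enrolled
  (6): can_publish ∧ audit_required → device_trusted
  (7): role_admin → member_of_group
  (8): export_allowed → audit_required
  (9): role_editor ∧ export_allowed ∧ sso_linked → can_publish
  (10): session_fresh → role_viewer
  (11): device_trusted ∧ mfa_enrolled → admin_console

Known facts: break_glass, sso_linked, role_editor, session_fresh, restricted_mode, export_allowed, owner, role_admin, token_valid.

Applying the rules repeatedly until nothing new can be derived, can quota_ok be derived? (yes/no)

no

Round 1 — (2), (7), (8), (9), (10), derive can_read, member_of_group, audit_required, can_publish, role_viewer.
Round 2 — (5), (6), derive mfa_enrolled, device_trusted.
Round 3 — (3), (11), derive ip_allowlisted, admin_console.
Fixed point reached. quota_ok is concluded only by (1); (1) needs can_write (never derived).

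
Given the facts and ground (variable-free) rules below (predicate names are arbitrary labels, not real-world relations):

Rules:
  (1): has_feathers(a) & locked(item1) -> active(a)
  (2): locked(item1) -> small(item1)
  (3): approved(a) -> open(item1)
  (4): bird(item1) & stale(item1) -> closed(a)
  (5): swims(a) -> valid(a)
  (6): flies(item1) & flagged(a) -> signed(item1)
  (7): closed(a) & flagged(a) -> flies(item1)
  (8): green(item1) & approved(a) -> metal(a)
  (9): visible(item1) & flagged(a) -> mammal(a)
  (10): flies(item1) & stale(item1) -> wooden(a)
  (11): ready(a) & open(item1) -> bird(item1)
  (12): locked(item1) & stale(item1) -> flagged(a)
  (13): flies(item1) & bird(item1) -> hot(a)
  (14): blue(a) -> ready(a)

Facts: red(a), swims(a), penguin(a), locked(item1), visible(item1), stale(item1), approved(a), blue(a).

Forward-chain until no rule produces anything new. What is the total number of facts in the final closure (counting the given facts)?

20

Round 1 fires (2), (3), (5), (12), (14), giving small(item1), open(item1), valid(a), flagged(a), ready(a).
Round 2 fires (9), (11), giving mammal(a), bird(item1).
Round 3 fires (4), giving closed(a).
Round 4 fires (7), giving flies(item1).
Round 5 fires (6), (10), (13), giving signed(item1), wooden(a), hot(a).
Closure: {approved(a), bird(item1), blue(a), closed(a), flagged(a), flies(item1), hot(a), locked(item1), mammal(a), open(item1), penguin(a), ready(a), red(a), signed(item1), small(item1), stale(item1), swims(a), valid(a), visible(item1), wooden(a)} — 20 facts.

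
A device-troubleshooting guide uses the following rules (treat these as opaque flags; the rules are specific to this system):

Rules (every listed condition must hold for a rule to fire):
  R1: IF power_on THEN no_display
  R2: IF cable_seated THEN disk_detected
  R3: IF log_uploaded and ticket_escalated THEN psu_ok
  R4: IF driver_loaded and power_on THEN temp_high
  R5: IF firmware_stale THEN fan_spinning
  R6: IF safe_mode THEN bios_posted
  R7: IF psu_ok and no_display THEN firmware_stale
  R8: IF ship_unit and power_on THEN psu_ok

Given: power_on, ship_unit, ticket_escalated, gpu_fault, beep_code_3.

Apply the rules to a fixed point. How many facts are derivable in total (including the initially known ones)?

9

Round 1 fires R1, R8, giving no_display, psu_ok.
Round 2 fires R7, giving firmware_stale.
Round 3 fires R5, giving fan_spinning.
Closure: {beep_code_3, fan_spinning, firmware_stale, gpu_fault, no_display, power_on, psu_ok, ship_unit, ticket_escalated} — 9 facts.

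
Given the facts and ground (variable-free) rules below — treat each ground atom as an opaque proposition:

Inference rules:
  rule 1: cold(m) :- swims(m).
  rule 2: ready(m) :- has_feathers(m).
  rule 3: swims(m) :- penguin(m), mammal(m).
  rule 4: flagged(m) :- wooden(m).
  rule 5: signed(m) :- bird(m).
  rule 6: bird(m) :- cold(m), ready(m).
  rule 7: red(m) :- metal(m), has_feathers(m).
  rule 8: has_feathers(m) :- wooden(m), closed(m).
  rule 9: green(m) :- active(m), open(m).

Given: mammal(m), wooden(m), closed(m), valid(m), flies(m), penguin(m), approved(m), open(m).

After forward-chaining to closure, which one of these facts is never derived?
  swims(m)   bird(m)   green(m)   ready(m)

green(m)

Round 1: rule 3 [swims(m) :- penguin(m), mammal(m).]; rule 4 [flagged(m) :- wooden(m).]; rule 8 [has_feathers(m) :- wooden(m), closed(m).]. New: swims(m), flagged(m), has_feathers(m).
Round 2: rule 1 [cold(m) :- swims(m).]; rule 2 [ready(m) :- has_feathers(m).]. New: cold(m), ready(m).
Round 3: rule 6 [bird(m) :- cold(m), ready(m).]. New: bird(m).
Round 4: rule 5 [signed(m) :- bird(m).]. New: signed(m).
Derived: bird(m) (round 3), swims(m) (round 1), ready(m) (round 2). green(m) never appears in any round.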